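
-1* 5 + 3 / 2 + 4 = 1 / 2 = 0.50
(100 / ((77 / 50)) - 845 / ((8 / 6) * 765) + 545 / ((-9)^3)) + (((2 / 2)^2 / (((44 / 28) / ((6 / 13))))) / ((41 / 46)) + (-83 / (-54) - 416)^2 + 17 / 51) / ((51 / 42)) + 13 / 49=2015579535151645 / 14241391164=141529.68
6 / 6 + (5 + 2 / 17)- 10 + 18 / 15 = -228 / 85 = -2.68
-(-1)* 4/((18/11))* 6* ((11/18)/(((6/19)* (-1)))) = -2299/81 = -28.38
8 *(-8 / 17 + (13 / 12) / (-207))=-40186 / 10557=-3.81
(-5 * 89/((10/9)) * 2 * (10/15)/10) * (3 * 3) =-2403/5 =-480.60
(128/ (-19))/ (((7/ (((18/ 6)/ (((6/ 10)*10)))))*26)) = -32/ 1729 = -0.02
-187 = -187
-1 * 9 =-9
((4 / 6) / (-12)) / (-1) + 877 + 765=29557 / 18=1642.06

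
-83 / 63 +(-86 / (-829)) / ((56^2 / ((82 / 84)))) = -215773463 / 163783872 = -1.32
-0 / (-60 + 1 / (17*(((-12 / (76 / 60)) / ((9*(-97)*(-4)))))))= 0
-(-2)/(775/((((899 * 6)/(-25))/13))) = -348/8125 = -0.04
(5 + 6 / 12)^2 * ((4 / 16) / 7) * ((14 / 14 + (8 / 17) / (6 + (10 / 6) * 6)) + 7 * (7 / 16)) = 19239 / 4352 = 4.42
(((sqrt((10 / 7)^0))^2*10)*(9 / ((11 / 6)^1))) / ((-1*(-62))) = 270 / 341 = 0.79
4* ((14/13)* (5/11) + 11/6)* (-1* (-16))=63776/429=148.66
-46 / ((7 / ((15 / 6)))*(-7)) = 2.35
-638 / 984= -319 / 492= -0.65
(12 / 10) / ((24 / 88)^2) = 16.13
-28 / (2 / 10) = -140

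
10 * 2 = 20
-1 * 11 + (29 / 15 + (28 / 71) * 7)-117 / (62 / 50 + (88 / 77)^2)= -173588329 / 3321735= -52.26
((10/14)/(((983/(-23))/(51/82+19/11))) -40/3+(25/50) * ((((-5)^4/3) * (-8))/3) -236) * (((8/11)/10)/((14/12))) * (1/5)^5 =-117786390772/11201085328125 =-0.01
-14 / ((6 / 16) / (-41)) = 4592 / 3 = 1530.67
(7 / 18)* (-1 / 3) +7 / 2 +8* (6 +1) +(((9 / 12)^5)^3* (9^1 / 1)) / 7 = 12051943791505 / 202937204736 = 59.39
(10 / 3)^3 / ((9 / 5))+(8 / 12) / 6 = 5027 / 243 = 20.69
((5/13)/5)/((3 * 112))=1/4368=0.00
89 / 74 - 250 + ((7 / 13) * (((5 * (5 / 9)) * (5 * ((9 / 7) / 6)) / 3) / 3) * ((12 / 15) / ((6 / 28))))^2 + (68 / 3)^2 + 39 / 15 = 109958688643 / 410259330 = 268.02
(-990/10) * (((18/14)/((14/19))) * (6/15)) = -16929/245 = -69.10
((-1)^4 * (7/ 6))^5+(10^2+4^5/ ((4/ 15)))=30654247/ 7776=3942.16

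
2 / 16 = 1 / 8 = 0.12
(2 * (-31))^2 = 3844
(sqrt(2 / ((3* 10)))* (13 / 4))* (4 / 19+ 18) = 2249* sqrt(15) / 570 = 15.28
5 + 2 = 7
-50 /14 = -25 /7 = -3.57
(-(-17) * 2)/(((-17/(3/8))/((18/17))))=-27/34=-0.79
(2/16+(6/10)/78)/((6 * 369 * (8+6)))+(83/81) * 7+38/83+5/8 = 33133013441/4013362080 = 8.26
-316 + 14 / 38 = -5997 / 19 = -315.63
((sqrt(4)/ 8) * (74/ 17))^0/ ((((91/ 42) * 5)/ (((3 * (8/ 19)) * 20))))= 576/ 247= 2.33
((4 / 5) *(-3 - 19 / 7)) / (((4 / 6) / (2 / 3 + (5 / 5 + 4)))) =-272 / 7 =-38.86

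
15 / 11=1.36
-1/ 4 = -0.25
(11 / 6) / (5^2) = 11 / 150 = 0.07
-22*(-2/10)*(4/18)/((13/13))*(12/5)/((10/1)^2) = 44/1875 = 0.02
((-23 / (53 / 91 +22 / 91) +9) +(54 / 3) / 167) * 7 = -1648192 / 12525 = -131.59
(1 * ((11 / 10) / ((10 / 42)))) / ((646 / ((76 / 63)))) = 11 / 1275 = 0.01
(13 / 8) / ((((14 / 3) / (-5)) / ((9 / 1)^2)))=-15795 / 112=-141.03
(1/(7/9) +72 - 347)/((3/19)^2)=-691676/63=-10978.98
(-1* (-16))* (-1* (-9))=144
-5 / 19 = -0.26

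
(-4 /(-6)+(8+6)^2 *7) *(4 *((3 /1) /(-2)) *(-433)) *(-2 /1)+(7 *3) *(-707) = -7147223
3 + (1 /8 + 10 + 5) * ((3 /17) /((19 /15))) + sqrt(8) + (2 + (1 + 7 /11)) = 11.57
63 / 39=21 / 13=1.62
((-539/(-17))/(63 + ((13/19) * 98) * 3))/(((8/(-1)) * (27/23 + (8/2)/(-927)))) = -945231/73686568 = -0.01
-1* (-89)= 89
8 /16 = 0.50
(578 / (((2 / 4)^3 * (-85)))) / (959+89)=-34 / 655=-0.05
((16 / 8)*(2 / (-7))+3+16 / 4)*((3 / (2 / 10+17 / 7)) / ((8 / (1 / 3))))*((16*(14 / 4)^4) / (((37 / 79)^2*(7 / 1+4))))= 3371544225 / 11083424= 304.20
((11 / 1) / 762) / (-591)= -11 / 450342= -0.00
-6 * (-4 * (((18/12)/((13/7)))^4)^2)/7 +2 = 68416563013/26103383072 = 2.62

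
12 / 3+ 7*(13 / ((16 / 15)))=1429 / 16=89.31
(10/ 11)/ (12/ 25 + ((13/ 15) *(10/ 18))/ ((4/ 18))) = 0.34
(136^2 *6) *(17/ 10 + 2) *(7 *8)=114971136/ 5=22994227.20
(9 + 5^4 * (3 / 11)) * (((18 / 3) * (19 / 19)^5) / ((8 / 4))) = 5922 / 11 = 538.36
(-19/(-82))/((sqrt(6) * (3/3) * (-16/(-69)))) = 437 * sqrt(6)/2624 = 0.41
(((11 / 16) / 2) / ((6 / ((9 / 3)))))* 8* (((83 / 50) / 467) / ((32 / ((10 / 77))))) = 83 / 4184320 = 0.00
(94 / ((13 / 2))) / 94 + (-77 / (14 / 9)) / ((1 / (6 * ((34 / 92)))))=-65545 / 598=-109.61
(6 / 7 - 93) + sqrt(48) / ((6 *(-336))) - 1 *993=-1085.15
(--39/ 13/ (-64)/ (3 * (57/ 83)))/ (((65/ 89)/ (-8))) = 7387/ 29640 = 0.25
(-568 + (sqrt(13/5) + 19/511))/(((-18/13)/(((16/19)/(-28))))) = -2515318/203889 + 26 * sqrt(65)/5985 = -12.30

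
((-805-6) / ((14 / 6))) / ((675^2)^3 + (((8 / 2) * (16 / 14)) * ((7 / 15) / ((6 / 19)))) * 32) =-109485 / 29794300301513739971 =-0.00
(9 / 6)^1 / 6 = 1 / 4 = 0.25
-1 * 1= -1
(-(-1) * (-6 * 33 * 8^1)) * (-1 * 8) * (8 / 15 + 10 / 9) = 104192 / 5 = 20838.40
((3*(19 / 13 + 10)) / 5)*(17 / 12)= 2533 / 260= 9.74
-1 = -1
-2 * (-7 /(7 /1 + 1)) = 7 /4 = 1.75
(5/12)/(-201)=-5/2412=-0.00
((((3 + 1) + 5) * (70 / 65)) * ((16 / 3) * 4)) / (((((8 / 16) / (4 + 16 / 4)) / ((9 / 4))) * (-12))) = -8064 / 13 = -620.31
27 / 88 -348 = -30597 / 88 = -347.69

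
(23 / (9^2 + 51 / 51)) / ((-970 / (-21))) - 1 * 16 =-1272157 / 79540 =-15.99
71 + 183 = 254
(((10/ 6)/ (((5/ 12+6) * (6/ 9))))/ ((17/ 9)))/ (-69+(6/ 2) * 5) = -5/ 1309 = -0.00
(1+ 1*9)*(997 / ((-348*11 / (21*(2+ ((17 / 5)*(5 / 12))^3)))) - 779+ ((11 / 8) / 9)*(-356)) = -9479848735 / 1102464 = -8598.78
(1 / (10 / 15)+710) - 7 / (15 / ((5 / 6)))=6400 / 9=711.11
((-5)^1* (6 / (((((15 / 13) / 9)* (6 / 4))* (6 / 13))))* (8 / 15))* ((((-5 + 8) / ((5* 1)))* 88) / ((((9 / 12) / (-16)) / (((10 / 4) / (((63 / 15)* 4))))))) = 1903616 / 63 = 30216.13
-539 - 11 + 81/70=-38419/70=-548.84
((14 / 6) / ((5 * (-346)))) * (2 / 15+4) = -217 / 38925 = -0.01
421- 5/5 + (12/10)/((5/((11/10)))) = 52533/125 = 420.26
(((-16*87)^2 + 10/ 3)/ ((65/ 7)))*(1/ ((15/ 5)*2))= 1565039/ 45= 34778.64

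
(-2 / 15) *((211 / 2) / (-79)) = 0.18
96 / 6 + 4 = 20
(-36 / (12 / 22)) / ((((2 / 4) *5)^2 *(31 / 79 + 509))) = -0.02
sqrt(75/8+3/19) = 3 * sqrt(6118)/76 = 3.09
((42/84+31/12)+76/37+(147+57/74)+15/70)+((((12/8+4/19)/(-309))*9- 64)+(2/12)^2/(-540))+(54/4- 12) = 892444356557/9853416720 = 90.57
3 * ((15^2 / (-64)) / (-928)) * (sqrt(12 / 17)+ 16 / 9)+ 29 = 675 * sqrt(51) / 504832+ 107723 / 3712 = 29.03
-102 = -102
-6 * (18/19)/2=-2.84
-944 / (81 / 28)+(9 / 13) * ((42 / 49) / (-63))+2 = -16734476 / 51597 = -324.33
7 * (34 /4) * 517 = 61523 /2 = 30761.50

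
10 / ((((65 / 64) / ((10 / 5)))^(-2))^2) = 89253125 / 134217728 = 0.66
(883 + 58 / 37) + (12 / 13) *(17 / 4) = 427364 / 481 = 888.49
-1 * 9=-9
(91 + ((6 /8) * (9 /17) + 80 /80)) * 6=18849 /34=554.38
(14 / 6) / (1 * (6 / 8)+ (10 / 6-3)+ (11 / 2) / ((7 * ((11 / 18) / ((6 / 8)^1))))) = 49 / 8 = 6.12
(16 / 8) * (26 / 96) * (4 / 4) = 13 / 24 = 0.54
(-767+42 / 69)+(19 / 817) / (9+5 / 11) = -78827691 / 102856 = -766.39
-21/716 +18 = 12867/716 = 17.97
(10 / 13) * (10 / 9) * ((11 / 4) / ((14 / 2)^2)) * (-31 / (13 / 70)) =-85250 / 10647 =-8.01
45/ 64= 0.70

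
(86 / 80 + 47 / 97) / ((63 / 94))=94799 / 40740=2.33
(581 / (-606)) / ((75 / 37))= -21497 / 45450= -0.47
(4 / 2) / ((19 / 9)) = 18 / 19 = 0.95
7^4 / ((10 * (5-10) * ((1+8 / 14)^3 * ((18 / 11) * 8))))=-823543 / 871200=-0.95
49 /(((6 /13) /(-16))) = -5096 /3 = -1698.67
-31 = -31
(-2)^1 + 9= 7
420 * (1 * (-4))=-1680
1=1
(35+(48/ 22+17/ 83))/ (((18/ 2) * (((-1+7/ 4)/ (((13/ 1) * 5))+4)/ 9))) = 8874840/ 952259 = 9.32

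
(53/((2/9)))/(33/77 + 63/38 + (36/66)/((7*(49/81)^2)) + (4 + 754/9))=15079862259/5695393657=2.65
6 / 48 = 0.12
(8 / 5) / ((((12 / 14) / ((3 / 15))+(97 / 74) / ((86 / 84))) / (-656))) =-58446976 / 309945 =-188.57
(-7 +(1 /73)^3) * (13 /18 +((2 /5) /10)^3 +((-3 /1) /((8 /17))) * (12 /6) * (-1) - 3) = -2673494166833 /36470343750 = -73.31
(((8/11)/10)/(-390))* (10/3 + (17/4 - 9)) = 17/64350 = 0.00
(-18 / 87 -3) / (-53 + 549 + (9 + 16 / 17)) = -527 / 83143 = -0.01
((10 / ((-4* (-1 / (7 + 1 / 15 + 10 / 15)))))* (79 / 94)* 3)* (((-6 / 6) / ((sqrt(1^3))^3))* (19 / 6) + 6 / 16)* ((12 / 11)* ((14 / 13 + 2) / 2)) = -1534970 / 6721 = -228.38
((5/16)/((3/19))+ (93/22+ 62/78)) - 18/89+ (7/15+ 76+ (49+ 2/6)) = 135007063/1018160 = 132.60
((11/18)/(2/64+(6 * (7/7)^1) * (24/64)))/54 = 88/17739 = 0.00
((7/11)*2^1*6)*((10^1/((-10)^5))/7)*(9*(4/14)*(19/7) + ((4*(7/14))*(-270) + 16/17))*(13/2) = 8642829/22907500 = 0.38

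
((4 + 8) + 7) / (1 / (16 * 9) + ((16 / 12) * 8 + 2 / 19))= 51984 / 29491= 1.76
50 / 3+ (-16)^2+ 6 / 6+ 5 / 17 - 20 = 12952 / 51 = 253.96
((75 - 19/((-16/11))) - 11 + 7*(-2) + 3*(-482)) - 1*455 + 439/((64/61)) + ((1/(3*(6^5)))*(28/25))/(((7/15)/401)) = -110378327/77760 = -1419.47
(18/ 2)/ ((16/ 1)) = 9/ 16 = 0.56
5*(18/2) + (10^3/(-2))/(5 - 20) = 235/3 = 78.33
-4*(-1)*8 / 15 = 32 / 15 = 2.13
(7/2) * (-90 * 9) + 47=-2788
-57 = -57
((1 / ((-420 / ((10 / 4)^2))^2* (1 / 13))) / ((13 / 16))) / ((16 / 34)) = 425 / 56448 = 0.01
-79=-79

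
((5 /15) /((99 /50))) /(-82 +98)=25 /2376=0.01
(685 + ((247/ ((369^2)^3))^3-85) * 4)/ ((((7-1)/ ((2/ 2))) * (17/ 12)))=11100017963014810534550099655114618237267153372074/ 273478703436596781286016948024563058019622547697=40.59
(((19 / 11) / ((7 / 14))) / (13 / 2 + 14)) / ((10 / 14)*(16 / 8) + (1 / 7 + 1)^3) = 13034 / 225951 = 0.06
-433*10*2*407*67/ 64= -59037385/ 16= -3689836.56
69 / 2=34.50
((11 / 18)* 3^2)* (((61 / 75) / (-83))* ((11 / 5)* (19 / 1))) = -140239 / 62250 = -2.25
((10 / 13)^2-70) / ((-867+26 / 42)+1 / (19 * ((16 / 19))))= 3941280 / 49193027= 0.08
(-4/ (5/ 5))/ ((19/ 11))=-44/ 19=-2.32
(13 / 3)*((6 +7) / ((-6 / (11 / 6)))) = -1859 / 108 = -17.21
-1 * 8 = -8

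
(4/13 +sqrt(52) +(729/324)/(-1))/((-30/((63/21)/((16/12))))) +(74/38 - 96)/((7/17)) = -63148021/276640 - 3*sqrt(13)/20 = -228.81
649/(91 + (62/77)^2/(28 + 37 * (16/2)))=311681601/43703620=7.13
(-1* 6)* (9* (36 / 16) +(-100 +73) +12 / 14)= 495 / 14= 35.36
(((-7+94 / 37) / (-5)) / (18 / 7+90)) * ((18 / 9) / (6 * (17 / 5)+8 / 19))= 7315 / 7904088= 0.00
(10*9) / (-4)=-45 / 2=-22.50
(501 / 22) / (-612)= -167 / 4488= -0.04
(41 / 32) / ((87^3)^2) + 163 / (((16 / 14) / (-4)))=-7916279925620263 / 13876038432288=-570.50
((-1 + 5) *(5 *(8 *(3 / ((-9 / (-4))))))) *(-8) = -5120 / 3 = -1706.67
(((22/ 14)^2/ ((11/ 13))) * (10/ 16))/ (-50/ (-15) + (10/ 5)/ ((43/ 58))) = 92235/ 304976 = 0.30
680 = 680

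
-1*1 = -1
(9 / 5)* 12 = 108 / 5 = 21.60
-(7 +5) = -12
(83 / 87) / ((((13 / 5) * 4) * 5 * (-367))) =-83 / 1660308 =-0.00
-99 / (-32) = 99 / 32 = 3.09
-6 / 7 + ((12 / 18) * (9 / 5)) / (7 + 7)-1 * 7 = -272 / 35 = -7.77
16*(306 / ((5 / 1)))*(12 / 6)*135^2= 35691840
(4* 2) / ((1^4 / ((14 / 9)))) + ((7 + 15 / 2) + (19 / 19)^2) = 503 / 18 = 27.94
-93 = -93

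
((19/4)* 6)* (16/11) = 456/11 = 41.45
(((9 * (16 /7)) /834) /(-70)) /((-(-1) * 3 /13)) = -52 /34055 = -0.00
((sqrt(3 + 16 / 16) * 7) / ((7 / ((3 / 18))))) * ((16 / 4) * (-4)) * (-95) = 1520 / 3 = 506.67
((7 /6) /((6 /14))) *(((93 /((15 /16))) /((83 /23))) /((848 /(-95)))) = -663803 /79182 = -8.38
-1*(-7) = 7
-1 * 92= -92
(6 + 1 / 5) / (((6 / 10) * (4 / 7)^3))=10633 / 192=55.38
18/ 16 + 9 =81/ 8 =10.12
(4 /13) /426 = 2 /2769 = 0.00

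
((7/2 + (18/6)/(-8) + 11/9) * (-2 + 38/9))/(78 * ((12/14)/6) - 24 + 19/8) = -43820/47547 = -0.92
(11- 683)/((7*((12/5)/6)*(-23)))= 240/23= 10.43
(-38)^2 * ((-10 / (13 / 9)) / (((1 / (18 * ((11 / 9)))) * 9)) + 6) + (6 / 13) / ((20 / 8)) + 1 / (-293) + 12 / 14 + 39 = -2097429528 / 133315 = -15732.88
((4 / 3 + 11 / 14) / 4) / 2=89 / 336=0.26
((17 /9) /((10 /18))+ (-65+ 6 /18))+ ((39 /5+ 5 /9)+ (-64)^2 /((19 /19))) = 181939 /45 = 4043.09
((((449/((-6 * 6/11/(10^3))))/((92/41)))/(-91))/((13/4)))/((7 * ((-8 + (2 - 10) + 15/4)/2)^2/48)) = 51839744000/1371904989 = 37.79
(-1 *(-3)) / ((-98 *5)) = -3 / 490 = -0.01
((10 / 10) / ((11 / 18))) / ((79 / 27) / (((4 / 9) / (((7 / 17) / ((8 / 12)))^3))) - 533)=-2829888 / 919074805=-0.00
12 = 12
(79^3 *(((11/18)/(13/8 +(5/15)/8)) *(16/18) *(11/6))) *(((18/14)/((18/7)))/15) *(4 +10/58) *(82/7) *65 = 7695010542934/246645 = 31198729.12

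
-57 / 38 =-3 / 2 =-1.50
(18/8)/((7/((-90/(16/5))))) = -2025/224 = -9.04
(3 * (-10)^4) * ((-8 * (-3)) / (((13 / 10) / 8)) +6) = 59940000 / 13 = 4610769.23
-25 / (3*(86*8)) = -0.01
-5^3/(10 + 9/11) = -1375/119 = -11.55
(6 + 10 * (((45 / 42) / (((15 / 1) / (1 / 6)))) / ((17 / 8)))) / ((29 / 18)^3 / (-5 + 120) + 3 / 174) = 14016764880 / 124071899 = 112.97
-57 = -57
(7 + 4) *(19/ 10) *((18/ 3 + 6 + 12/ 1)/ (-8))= -627/ 10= -62.70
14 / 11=1.27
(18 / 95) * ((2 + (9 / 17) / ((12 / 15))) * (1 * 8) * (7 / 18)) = 2534 / 1615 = 1.57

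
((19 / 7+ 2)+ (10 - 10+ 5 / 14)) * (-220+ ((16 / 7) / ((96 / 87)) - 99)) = -315027 / 196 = -1607.28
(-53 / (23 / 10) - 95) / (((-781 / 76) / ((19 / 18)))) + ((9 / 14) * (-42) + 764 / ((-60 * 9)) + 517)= 1214224967 / 2425005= 500.71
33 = 33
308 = 308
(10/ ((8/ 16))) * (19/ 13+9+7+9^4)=1710400/ 13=131569.23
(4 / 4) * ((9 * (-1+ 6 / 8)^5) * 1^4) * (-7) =0.06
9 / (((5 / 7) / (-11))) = -693 / 5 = -138.60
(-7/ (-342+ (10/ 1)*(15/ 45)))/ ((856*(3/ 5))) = 35/ 869696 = 0.00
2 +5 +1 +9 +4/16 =69/4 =17.25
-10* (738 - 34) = -7040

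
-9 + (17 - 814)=-806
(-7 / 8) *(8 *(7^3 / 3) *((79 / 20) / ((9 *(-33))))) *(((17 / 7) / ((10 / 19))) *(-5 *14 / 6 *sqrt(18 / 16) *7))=-428864219 *sqrt(2) / 142560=-4254.39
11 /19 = 0.58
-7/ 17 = -0.41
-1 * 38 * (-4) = 152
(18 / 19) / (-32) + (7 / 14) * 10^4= 1519991 / 304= 4999.97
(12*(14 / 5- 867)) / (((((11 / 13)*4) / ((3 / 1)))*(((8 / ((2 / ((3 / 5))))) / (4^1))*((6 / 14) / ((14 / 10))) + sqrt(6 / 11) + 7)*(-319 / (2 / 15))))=9111648 / 16856725- 13952211*sqrt(66) / 2039663725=0.48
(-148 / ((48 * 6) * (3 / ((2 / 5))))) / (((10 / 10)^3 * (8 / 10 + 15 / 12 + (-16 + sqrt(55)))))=740 * sqrt(55) / 1507707 + 1147 / 167523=0.01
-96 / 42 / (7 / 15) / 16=-15 / 49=-0.31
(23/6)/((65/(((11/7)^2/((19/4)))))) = 5566/181545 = 0.03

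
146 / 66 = 73 / 33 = 2.21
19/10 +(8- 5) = 49/10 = 4.90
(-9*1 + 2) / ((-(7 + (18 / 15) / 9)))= 105 / 107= 0.98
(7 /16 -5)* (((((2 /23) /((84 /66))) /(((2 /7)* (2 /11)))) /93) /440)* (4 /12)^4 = -803 /443543040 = -0.00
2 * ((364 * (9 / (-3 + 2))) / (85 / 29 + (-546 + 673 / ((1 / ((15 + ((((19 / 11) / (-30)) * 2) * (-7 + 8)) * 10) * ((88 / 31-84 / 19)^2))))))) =-310755179592 / 1081027196357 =-0.29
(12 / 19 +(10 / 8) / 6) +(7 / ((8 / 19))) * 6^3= 1637879 / 456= 3591.84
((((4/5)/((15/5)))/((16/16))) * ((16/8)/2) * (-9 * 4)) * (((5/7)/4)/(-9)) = 4/21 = 0.19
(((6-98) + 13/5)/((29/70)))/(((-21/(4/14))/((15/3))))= 2980/203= 14.68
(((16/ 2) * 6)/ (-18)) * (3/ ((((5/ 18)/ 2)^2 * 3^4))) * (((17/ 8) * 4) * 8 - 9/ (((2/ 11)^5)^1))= 5789132/ 25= 231565.28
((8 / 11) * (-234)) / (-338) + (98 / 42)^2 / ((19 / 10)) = 82382 / 24453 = 3.37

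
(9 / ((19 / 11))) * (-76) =-396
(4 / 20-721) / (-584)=901 / 730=1.23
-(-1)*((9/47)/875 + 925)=38040634/41125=925.00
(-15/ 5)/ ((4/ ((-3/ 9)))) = 1/ 4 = 0.25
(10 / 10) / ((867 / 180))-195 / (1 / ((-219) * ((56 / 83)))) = 691142700 / 23987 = 28813.22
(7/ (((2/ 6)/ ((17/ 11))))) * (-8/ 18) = -476/ 33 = -14.42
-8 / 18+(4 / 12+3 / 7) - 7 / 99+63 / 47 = 5744 / 3619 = 1.59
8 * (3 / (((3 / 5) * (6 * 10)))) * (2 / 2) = 2 / 3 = 0.67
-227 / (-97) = 227 / 97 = 2.34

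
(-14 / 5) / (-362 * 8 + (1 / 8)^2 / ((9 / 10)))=576 / 595745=0.00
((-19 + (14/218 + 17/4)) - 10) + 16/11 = -23.23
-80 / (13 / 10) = -800 / 13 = -61.54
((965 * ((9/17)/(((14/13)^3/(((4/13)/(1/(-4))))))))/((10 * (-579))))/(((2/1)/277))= 140439/11662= 12.04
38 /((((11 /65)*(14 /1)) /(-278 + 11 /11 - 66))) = -60515 /11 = -5501.36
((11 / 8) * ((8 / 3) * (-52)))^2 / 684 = 81796 / 1539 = 53.15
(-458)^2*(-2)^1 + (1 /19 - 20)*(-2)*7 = -7965726 /19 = -419248.74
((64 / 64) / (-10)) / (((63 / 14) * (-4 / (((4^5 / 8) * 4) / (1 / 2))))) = 256 / 45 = 5.69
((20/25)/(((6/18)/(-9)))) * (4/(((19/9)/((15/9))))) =-1296/19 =-68.21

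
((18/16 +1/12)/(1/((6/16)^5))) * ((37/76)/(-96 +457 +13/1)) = 86913/7451181056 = 0.00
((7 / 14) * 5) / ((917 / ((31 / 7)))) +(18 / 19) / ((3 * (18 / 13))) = 175729 / 731766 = 0.24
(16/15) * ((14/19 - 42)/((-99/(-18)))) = -25088/3135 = -8.00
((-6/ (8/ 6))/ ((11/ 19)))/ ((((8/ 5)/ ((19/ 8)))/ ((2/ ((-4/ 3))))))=48735/ 2816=17.31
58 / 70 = 29 / 35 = 0.83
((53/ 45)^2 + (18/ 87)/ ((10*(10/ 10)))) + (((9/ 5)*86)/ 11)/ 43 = 1120846/ 645975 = 1.74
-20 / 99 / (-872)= 0.00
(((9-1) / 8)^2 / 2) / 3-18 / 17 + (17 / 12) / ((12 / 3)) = -439 / 816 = -0.54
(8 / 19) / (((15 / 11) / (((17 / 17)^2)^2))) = 88 / 285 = 0.31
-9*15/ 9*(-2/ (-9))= -10/ 3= -3.33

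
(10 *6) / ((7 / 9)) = 540 / 7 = 77.14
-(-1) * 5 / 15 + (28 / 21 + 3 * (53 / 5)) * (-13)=-2152 / 5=-430.40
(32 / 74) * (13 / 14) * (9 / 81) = 104 / 2331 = 0.04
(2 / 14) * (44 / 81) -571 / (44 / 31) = -10034531 / 24948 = -402.22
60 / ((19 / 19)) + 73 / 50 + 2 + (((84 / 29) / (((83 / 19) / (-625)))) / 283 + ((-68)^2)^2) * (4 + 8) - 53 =256576504.89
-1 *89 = -89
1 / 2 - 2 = -3 / 2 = -1.50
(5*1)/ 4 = 5/ 4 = 1.25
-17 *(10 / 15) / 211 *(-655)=22270 / 633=35.18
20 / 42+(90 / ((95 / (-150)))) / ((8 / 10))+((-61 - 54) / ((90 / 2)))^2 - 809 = -10553495 / 10773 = -979.62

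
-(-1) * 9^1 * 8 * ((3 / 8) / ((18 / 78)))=117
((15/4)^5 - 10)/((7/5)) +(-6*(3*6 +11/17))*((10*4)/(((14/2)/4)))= -2034.76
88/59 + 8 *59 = 27936/59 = 473.49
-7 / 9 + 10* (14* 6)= 7553 / 9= 839.22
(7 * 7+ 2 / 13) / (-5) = -639 / 65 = -9.83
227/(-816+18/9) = -227/814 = -0.28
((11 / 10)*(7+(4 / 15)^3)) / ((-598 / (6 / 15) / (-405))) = 781737 / 373750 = 2.09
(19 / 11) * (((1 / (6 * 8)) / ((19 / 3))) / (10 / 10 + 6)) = 1 / 1232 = 0.00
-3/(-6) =1/2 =0.50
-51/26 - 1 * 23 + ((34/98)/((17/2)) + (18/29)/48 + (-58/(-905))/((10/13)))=-16600688257/668722600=-24.82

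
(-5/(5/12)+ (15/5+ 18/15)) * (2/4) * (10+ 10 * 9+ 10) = -429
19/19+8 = 9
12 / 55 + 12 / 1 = 672 / 55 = 12.22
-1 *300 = -300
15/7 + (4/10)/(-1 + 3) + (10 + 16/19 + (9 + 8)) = 20073/665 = 30.18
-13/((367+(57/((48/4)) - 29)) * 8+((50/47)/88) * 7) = -26884/5670631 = -0.00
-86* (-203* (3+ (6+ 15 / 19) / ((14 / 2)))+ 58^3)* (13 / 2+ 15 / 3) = -3651206024 / 19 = -192168738.11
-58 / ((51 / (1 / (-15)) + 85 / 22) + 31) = 1276 / 16063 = 0.08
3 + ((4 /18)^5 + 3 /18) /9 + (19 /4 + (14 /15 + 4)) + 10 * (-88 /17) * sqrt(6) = 135006337 /10628820 - 880 * sqrt(6) /17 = -114.10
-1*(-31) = 31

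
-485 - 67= -552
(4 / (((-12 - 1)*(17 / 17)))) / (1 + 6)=-4 / 91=-0.04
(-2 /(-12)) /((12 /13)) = 13 /72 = 0.18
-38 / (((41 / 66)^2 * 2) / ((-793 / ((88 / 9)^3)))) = 98854587 / 2366848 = 41.77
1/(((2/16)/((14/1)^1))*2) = 56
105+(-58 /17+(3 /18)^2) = 62189 /612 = 101.62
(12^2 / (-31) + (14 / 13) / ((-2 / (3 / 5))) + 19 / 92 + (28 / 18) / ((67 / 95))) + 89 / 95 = -3439092947 / 2123898660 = -1.62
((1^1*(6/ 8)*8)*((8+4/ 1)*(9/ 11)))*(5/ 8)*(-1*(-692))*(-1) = -280260/ 11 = -25478.18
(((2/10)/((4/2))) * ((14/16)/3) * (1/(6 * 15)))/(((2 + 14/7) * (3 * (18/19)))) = 133/4665600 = 0.00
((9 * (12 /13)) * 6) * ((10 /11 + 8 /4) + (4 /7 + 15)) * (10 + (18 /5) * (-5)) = -7376832 /1001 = -7369.46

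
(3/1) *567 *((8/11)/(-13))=-13608/143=-95.16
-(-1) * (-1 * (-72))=72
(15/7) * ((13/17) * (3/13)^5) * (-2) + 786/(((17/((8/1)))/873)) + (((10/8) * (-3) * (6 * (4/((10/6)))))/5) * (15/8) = 4389660959553/13595036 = 322887.04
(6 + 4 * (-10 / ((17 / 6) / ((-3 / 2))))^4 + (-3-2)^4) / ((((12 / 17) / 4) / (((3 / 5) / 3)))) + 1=315215446 / 73695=4277.30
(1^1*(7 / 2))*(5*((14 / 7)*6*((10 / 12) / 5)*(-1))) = -35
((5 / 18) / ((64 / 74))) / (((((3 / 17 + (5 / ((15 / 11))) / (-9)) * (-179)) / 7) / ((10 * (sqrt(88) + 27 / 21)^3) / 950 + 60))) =8595285 * sqrt(22) / 80753344 + 3910341411 / 1130546816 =3.96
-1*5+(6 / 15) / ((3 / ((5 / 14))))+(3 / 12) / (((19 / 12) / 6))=-1598 / 399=-4.01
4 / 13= 0.31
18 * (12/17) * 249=53784/17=3163.76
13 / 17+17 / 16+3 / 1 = 1313 / 272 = 4.83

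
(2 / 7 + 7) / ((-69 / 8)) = -136 / 161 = -0.84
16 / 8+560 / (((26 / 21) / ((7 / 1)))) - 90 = 3078.15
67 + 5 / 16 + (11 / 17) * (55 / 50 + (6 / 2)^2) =73.85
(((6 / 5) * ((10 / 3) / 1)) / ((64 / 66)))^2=1089 / 64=17.02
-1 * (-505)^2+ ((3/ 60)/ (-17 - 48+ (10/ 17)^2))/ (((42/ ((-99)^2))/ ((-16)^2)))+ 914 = -166212454441/ 653975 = -254157.20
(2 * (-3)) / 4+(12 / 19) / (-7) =-1.59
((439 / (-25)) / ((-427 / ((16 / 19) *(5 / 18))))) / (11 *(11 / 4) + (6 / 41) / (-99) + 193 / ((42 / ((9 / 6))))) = 791956 / 3057725955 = 0.00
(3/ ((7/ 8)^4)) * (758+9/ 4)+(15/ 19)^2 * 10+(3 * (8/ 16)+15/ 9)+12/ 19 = 20286834559/ 5200566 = 3900.89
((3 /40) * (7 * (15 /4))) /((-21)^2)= 1 /224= 0.00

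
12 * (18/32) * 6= 81/2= 40.50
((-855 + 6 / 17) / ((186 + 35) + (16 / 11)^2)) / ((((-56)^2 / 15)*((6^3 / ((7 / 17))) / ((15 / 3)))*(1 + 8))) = -0.00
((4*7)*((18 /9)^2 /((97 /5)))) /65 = 112 /1261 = 0.09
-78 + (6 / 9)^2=-698 / 9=-77.56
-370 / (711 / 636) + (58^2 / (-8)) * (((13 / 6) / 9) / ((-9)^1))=-24550853 / 76788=-319.72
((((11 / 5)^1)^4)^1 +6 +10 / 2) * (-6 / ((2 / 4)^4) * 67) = -138390912 / 625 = -221425.46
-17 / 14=-1.21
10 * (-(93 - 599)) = 5060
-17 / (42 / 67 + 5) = -1139 / 377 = -3.02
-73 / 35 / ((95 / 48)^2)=-168192 / 315875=-0.53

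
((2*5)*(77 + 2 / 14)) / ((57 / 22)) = 39600 / 133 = 297.74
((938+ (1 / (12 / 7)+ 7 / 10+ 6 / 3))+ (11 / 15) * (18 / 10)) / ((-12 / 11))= -3110591 / 3600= -864.05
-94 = -94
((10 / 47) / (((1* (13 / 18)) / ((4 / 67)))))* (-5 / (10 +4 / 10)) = -4500 / 532181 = -0.01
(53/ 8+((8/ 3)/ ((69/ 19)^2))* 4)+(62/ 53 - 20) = -69016477/ 6055992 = -11.40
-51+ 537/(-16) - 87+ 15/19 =-51915/304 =-170.77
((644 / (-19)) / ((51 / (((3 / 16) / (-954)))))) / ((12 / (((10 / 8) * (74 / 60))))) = 5957 / 354979584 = 0.00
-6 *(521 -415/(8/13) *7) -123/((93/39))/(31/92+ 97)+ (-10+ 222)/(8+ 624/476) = 2585774707337/102528780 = 25219.99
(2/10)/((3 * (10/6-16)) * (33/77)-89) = -7/3760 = -0.00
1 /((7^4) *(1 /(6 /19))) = 6 /45619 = 0.00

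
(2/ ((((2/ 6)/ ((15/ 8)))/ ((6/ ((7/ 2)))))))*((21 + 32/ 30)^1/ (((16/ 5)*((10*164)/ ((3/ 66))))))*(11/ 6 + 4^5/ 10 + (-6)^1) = 418053/ 1154560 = 0.36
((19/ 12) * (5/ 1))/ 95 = 1/ 12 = 0.08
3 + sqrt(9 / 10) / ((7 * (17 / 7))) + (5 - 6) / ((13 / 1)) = 3 * sqrt(10) / 170 + 38 / 13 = 2.98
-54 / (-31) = 54 / 31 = 1.74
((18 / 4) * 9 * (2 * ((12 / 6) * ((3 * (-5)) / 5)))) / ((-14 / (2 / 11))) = 486 / 77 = 6.31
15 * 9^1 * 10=1350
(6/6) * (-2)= -2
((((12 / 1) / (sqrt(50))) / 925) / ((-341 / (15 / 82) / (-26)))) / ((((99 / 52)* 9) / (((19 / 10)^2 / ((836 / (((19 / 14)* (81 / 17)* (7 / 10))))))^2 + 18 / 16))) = 47294143677521* sqrt(2) / 39796589344600000000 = 0.00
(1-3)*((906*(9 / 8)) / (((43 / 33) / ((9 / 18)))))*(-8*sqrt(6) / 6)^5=5102592*sqrt(6) / 43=290668.53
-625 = -625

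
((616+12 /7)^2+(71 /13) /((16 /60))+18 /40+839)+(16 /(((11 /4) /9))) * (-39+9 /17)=453148223013 /1191190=380416.41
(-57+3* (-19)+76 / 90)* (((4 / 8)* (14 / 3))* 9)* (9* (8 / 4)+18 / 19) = -45024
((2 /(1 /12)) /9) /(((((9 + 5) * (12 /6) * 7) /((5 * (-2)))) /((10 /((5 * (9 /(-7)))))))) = 40 /189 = 0.21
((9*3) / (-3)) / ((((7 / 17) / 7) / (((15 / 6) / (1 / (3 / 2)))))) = -2295 / 4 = -573.75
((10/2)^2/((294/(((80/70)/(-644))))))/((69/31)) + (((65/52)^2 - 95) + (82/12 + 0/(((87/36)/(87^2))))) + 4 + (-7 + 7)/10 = -15108196855/182898576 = -82.60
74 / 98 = 37 / 49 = 0.76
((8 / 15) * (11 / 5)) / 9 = 0.13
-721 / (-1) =721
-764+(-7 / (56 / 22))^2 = -12103 / 16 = -756.44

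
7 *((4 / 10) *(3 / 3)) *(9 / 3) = 42 / 5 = 8.40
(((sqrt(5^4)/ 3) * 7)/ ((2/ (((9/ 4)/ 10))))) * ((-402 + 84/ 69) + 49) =-2308.57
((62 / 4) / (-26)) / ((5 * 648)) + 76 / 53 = 12802837 / 8929440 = 1.43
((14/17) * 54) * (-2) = -1512/17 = -88.94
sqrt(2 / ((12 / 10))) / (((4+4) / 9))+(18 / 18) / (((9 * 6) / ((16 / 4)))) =2 / 27+3 * sqrt(15) / 8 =1.53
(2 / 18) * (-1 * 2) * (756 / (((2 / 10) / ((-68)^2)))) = -3884160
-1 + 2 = 1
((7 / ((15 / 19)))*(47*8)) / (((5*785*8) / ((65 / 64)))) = 81263 / 753600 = 0.11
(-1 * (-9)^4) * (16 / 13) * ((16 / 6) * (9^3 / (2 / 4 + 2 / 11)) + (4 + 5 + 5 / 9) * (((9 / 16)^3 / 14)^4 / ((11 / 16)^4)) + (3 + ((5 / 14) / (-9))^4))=-113093382456900322673255263 / 4906887747123281920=-23047884.58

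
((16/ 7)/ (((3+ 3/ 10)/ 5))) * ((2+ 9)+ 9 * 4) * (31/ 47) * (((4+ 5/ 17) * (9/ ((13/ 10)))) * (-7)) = -54312000/ 2431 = -22341.42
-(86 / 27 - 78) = 2020 / 27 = 74.81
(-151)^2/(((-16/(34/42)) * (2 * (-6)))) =387617/4032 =96.14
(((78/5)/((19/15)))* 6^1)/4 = 351/19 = 18.47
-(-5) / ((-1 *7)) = -5 / 7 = -0.71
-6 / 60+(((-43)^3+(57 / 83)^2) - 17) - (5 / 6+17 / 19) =-156137301464 / 1963365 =-79525.36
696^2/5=484416/5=96883.20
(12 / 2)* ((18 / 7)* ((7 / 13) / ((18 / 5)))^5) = 7503125 / 6496142328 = 0.00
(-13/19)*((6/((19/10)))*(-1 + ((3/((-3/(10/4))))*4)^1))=8580/361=23.77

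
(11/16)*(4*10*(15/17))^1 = 825/34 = 24.26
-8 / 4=-2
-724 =-724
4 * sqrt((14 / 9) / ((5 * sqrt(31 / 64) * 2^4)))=4 * 31^(3 / 4) * sqrt(35) / 465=0.67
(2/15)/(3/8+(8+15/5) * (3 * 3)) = 16/11925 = 0.00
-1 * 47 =-47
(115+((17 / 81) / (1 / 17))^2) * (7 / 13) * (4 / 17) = 23465008 / 1449981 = 16.18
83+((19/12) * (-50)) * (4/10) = 154/3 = 51.33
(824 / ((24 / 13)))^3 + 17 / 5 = 12003606554 / 135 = 88915604.10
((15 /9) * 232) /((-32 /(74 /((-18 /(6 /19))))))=15.69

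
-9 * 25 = -225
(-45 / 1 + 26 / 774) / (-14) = 1243 / 387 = 3.21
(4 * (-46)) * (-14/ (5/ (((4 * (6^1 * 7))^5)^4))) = 826288090500170529916986903609957958903268376576/ 5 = 165257618100034105983397400000000000000000000000.00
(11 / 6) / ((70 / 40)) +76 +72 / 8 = 1807 / 21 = 86.05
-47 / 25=-1.88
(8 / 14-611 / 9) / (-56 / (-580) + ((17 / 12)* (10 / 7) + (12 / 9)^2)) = -1229890 / 71219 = -17.27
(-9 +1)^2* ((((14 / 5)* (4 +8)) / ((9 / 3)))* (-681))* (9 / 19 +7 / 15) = -218036224 / 475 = -459023.63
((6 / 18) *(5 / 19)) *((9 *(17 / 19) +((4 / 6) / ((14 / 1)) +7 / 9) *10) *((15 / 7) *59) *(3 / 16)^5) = 777344175 / 18548260864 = 0.04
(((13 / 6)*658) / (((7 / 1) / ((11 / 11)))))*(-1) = -203.67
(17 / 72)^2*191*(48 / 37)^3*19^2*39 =16579130048 / 50653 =327307.96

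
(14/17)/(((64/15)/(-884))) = -1365/8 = -170.62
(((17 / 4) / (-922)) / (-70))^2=289 / 66646585600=0.00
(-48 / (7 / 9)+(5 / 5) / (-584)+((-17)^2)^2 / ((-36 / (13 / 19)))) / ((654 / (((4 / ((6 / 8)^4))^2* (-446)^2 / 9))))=-15028116019158450176 / 1687241738763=-8906913.38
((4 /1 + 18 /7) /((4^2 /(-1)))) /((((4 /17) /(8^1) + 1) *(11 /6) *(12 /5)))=-0.09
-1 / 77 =-0.01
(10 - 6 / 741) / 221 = 2468 / 54587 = 0.05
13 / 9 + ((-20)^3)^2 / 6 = 96000013 / 9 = 10666668.11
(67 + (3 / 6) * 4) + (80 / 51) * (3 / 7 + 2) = 1529 / 21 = 72.81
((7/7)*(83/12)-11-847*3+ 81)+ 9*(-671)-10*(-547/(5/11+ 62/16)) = -3677753/508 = -7239.67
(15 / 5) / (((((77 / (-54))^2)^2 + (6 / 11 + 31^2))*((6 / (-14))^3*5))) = -509238576 / 64516790545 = -0.01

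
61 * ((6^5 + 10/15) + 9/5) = 7117297/15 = 474486.47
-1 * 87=-87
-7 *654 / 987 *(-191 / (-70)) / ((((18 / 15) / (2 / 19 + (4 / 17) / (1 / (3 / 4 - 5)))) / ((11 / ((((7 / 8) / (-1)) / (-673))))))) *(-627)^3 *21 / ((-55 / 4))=49441638512688048 / 1645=30055707302545.93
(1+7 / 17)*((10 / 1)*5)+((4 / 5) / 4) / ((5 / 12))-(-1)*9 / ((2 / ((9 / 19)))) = 1182177 / 16150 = 73.20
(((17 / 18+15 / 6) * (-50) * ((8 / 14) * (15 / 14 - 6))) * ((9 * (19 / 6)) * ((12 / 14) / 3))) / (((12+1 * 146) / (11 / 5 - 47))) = -1119.88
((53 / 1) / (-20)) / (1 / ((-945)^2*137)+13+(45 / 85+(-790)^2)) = -22046465385 / 5192263140561068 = -0.00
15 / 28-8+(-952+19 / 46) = -617629 / 644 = -959.05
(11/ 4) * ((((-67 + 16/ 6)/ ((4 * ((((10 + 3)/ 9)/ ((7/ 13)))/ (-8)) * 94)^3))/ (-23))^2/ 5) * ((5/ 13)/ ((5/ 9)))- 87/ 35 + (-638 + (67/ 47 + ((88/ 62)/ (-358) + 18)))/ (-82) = 278230934203907528612364777313073107/ 55008907130886401328395909756859980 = 5.06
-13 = -13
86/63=1.37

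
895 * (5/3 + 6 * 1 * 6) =101135/3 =33711.67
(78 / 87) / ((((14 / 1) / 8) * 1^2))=104 / 203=0.51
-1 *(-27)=27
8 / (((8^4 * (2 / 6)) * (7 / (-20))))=-0.02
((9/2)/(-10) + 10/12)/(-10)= -0.04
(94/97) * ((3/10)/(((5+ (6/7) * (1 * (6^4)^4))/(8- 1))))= 6909/8209429830713935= 0.00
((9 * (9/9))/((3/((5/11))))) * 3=45/11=4.09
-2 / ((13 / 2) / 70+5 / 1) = -0.39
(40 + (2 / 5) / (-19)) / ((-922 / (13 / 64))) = -24687 / 2802880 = -0.01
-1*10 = -10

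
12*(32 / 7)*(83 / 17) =31872 / 119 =267.83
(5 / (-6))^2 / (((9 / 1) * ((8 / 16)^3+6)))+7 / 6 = 9361 / 7938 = 1.18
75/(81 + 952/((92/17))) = 1725/5909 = 0.29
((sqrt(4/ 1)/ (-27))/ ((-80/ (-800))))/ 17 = -0.04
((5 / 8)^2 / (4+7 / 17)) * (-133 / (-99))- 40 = -758059 / 19008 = -39.88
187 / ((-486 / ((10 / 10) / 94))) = -187 / 45684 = -0.00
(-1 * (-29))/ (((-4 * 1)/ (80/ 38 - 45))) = 23635/ 76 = 310.99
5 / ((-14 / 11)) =-55 / 14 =-3.93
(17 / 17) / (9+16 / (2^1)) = 1 / 17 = 0.06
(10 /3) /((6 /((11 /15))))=11 /27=0.41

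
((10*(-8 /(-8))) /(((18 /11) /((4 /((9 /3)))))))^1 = 220 /27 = 8.15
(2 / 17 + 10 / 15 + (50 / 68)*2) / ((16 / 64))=460 / 51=9.02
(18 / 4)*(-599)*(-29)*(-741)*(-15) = 1737707985 / 2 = 868853992.50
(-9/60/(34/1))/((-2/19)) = 57/1360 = 0.04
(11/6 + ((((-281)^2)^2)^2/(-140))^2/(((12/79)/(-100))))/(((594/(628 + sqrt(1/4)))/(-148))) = 616911267003906057955845365148411892326511187/77616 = 7948248647236472608171580000000000000000.00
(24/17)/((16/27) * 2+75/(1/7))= 648/241519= 0.00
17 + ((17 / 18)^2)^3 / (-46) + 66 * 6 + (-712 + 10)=-289.02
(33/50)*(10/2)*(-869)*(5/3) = -9559/2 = -4779.50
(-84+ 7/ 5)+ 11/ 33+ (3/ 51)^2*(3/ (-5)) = -71327/ 867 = -82.27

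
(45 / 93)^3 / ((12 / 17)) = 19125 / 119164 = 0.16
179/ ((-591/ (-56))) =10024/ 591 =16.96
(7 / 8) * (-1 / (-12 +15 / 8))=7 / 81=0.09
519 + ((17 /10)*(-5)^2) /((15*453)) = 1410659 /2718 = 519.01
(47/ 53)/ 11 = 47/ 583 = 0.08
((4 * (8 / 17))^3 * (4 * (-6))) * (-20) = 15728640 / 4913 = 3201.43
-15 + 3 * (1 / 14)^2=-2937 / 196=-14.98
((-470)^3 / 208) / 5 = -2595575 / 26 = -99829.81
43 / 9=4.78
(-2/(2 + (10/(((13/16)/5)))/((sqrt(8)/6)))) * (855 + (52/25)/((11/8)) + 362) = -18.39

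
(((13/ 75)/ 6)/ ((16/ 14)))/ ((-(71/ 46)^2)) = -48139/ 4536900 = -0.01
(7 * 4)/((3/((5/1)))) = 140/3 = 46.67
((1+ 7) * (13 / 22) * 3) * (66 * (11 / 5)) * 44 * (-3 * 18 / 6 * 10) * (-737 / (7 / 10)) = 60098163840 / 7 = 8585451977.14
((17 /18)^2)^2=83521 /104976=0.80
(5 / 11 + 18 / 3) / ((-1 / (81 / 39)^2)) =-51759 / 1859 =-27.84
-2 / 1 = -2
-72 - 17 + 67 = -22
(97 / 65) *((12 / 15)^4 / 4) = 6208 / 40625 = 0.15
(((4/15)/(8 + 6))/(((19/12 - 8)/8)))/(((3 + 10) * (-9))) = 0.00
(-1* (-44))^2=1936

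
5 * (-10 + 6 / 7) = -320 / 7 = -45.71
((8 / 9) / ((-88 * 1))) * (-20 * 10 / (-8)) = -25 / 99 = -0.25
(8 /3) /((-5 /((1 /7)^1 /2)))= -4 /105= -0.04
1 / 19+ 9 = 172 / 19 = 9.05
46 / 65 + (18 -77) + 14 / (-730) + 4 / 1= -257708 / 4745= -54.31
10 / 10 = 1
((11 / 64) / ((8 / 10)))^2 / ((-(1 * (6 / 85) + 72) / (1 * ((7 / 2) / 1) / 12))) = -1799875 / 9635364864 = -0.00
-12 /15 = -4 /5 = -0.80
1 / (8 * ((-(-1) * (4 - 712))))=-1 / 5664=-0.00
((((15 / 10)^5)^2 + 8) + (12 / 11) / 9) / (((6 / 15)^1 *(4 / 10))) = 55576225 / 135168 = 411.16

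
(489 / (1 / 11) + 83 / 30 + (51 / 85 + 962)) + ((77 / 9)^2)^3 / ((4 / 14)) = 3664249934386 / 2657205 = 1378986.54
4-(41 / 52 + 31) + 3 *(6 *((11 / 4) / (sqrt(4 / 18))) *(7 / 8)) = -1445 / 52 + 2079 *sqrt(2) / 32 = 64.09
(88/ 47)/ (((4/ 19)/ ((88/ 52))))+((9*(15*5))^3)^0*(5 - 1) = 11640/ 611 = 19.05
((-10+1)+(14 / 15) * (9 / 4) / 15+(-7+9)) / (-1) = 6.86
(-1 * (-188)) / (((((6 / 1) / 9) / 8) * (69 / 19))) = 14288 / 23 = 621.22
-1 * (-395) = 395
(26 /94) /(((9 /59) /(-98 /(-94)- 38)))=-148031 /2209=-67.01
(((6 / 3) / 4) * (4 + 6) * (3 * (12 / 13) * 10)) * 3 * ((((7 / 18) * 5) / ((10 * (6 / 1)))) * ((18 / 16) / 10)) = 315 / 208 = 1.51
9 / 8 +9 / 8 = 9 / 4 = 2.25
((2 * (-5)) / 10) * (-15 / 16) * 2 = 15 / 8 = 1.88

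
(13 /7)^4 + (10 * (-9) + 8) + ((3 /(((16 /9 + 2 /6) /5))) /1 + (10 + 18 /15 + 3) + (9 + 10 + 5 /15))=-20163103 /684285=-29.47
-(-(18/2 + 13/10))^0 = -1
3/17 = 0.18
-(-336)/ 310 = 168/ 155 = 1.08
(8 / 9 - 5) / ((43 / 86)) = -74 / 9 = -8.22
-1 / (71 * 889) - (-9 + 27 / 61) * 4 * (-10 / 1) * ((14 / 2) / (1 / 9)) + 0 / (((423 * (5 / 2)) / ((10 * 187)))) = -83029257421 / 3850259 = -21564.59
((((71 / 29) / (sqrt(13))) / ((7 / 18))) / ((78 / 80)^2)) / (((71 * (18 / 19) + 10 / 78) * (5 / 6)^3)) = 111891456 * sqrt(13) / 8565943295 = 0.05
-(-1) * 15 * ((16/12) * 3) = 60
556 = 556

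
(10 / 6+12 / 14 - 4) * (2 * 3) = -8.86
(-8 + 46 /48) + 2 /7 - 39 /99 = -13213 /1848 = -7.15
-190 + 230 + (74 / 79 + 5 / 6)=19799 / 474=41.77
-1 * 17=-17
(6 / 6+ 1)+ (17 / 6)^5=1435409 / 7776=184.59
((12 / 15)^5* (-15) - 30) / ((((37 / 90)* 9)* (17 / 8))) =-4.44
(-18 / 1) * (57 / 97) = -1026 / 97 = -10.58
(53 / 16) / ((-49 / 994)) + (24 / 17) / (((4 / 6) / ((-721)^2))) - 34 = 1047903117 / 952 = 1100738.57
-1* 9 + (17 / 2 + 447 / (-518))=-353 / 259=-1.36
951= 951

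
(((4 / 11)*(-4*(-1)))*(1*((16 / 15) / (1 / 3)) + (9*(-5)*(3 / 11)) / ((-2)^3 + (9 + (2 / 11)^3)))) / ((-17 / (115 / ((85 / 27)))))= 598653936 / 21283405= 28.13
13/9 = 1.44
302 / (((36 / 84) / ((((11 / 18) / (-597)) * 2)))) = -23254 / 16119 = -1.44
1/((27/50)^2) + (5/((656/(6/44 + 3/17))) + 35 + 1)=7052594401/178855776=39.43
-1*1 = -1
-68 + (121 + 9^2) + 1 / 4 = 537 / 4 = 134.25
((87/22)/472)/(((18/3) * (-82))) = -29/1702976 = -0.00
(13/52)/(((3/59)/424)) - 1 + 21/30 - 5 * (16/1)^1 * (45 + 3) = -1755.63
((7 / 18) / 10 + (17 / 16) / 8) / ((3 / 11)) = 10879 / 17280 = 0.63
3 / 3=1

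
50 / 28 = 25 / 14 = 1.79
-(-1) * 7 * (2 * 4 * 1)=56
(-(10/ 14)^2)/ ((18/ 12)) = -50/ 147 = -0.34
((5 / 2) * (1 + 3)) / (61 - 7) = 5 / 27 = 0.19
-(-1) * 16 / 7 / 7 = 16 / 49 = 0.33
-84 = -84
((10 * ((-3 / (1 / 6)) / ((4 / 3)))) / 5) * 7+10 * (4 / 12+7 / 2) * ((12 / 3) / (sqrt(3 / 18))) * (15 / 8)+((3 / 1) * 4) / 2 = -183+575 * sqrt(6) / 2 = 521.23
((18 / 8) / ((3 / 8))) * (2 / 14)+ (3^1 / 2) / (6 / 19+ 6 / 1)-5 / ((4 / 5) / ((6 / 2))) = -17.66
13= 13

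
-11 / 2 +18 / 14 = -4.21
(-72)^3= -373248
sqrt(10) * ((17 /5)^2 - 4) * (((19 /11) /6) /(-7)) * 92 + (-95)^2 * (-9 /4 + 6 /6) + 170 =-44445 /4 - 7866 * sqrt(10) /275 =-11201.70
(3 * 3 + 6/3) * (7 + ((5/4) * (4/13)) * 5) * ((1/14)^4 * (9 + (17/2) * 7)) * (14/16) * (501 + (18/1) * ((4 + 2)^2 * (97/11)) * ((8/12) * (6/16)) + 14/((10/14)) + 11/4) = 1706073741/5707520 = 298.92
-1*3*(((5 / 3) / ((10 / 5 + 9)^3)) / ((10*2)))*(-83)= 83 / 5324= 0.02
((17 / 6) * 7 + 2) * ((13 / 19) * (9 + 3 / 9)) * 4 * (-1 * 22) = -2098096 / 171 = -12269.57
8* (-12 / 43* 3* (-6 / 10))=864 / 215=4.02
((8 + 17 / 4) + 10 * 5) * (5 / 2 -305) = -150645 / 8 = -18830.62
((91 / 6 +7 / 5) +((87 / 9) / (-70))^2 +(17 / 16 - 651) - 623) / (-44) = 221620451 / 7761600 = 28.55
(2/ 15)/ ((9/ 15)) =2/ 9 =0.22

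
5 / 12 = 0.42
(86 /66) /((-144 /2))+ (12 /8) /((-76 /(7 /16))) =-19309 /722304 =-0.03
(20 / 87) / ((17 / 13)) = 260 / 1479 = 0.18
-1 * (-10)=10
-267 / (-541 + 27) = 267 / 514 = 0.52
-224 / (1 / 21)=-4704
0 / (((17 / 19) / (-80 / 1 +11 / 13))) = 0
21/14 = 3/2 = 1.50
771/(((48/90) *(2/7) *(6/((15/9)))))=44975/32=1405.47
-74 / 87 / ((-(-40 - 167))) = -74 / 18009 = -0.00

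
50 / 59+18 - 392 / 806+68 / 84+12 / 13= 10033129 / 499317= 20.09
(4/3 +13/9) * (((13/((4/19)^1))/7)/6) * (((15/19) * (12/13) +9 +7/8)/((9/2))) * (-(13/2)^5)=-194492555725/1741824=-111660.28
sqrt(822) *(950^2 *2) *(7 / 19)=665000 *sqrt(822)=19065910.68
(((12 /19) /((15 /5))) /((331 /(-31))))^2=15376 /39551521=0.00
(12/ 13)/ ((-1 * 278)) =-6/ 1807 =-0.00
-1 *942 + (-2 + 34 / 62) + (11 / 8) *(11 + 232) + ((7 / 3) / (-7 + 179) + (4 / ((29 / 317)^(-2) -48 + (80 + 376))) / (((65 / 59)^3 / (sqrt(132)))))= -609.25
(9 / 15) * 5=3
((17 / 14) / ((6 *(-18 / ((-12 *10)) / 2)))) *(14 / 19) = 340 / 171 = 1.99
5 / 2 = 2.50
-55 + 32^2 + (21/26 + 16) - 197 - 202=586.81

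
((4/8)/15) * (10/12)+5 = 181/36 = 5.03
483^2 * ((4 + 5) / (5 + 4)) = 233289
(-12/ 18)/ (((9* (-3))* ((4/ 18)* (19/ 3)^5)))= 27/ 2476099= 0.00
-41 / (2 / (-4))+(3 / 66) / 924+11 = 1890505 / 20328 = 93.00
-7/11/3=-7/33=-0.21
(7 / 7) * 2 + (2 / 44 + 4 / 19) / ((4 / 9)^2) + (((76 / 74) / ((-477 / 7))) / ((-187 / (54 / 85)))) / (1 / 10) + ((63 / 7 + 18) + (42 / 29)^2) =103259775538795 / 3187628467232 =32.39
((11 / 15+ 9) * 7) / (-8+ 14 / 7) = -511 / 45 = -11.36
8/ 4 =2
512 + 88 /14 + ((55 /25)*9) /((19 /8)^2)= 6592892 /12635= 521.80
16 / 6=8 / 3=2.67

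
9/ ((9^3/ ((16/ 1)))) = 16/ 81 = 0.20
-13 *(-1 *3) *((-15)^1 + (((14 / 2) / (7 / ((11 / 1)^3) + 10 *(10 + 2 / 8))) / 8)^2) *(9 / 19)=-6272268586325001 / 22635077312944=-277.10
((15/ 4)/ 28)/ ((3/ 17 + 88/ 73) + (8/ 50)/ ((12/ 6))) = 155125/ 1693328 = 0.09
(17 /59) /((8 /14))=119 /236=0.50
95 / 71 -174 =-12259 / 71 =-172.66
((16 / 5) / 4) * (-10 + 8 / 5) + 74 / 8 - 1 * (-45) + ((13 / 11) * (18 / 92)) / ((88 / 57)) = 53077121 / 1113200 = 47.68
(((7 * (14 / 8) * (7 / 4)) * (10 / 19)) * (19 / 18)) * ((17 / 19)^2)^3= 41395930835 / 6774606864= 6.11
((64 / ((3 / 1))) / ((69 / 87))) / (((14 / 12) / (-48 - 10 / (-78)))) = -6930304 / 6279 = -1103.73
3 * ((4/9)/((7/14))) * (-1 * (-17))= 136/3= 45.33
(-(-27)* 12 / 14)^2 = 26244 / 49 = 535.59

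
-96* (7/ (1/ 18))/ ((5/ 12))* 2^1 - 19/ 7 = -2032223/ 35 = -58063.51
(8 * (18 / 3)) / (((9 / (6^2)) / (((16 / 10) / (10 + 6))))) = 96 / 5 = 19.20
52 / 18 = 26 / 9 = 2.89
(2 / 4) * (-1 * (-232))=116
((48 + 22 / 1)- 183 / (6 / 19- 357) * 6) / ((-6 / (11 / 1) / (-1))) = 302654 / 2259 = 133.98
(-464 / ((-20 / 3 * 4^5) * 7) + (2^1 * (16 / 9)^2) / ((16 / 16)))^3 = 96991520340979682263 / 382277806718976000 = 253.72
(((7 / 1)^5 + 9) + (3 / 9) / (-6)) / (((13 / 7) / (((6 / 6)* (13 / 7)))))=302687 / 18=16815.94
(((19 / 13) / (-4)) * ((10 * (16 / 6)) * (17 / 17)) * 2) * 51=-12920 / 13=-993.85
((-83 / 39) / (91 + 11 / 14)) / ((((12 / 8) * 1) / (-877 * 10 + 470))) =3857840 / 30069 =128.30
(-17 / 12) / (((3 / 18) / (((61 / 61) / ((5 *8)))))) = -17 / 80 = -0.21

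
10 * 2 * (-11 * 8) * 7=-12320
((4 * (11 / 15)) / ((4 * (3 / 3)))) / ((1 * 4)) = 11 / 60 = 0.18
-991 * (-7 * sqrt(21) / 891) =6937 * sqrt(21) / 891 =35.68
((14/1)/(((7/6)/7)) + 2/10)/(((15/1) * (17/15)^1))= 421/85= 4.95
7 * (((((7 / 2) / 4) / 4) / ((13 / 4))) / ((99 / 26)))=49 / 396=0.12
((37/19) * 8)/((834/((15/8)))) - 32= -168839/5282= -31.96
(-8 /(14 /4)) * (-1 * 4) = 64 /7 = 9.14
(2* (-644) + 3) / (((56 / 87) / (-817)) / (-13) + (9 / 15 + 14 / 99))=-195916824675 / 113048543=-1733.03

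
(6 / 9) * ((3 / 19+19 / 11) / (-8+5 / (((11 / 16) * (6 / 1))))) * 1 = -197 / 1064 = -0.19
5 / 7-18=-121 / 7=-17.29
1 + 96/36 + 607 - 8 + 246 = 2546/3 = 848.67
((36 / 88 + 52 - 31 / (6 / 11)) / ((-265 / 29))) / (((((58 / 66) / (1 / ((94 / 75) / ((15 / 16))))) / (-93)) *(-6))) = 509175 / 79712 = 6.39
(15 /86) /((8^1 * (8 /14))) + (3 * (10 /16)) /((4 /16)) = 7.54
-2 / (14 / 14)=-2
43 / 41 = 1.05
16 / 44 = 0.36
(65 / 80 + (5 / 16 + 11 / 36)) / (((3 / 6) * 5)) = 103 / 180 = 0.57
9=9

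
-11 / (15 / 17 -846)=187 / 14367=0.01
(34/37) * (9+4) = 442/37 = 11.95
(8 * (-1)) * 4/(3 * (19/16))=-512/57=-8.98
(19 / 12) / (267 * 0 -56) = -19 / 672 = -0.03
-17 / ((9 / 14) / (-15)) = 1190 / 3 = 396.67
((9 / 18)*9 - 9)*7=-63 / 2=-31.50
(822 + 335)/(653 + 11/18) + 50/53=130156/47965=2.71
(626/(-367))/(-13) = 0.13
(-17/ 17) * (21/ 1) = -21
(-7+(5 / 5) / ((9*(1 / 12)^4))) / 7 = 2297 / 7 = 328.14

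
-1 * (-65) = 65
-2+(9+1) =8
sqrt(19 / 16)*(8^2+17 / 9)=593*sqrt(19) / 36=71.80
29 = 29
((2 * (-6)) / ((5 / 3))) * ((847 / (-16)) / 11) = 693 / 20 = 34.65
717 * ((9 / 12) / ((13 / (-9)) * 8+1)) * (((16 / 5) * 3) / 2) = -116154 / 475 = -244.53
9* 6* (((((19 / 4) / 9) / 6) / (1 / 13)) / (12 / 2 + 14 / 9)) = 2223 / 272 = 8.17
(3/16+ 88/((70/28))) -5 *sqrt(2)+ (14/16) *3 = 3041/80 -5 *sqrt(2) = 30.94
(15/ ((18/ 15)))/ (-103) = -25/ 206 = -0.12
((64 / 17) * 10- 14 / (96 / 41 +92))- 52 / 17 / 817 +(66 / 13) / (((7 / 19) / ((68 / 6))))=473405017131 / 2444380666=193.67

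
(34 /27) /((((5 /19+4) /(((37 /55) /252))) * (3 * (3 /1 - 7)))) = -11951 /181870920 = -0.00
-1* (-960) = 960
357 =357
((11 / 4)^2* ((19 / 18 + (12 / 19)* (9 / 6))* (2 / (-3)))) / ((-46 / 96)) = 82885 / 3933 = 21.07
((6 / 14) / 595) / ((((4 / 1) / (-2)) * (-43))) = 3 / 358190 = 0.00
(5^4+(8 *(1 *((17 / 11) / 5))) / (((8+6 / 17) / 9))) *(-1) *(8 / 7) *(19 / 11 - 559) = 399748.78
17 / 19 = 0.89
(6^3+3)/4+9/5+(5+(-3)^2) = 1411/20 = 70.55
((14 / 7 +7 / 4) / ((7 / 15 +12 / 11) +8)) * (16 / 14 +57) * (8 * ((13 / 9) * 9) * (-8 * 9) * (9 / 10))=-1697141160 / 11039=-153740.48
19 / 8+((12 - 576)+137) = -3397 / 8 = -424.62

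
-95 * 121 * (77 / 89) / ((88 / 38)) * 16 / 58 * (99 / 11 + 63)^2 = -15850961280 / 2581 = -6141403.05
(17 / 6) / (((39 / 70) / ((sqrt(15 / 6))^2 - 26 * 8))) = -81515 / 78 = -1045.06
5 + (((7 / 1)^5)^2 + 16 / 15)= 4237128826 / 15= 282475255.07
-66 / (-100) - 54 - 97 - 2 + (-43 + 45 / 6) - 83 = -6771 / 25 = -270.84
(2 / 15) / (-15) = -2 / 225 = -0.01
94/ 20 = 47/ 10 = 4.70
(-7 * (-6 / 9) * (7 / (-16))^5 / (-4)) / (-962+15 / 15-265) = -117649 / 7713325056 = -0.00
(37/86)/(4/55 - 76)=-2035/359136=-0.01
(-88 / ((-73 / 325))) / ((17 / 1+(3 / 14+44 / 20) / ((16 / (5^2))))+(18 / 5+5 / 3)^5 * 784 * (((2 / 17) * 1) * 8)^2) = 1405944540000000 / 10098702273306506267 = 0.00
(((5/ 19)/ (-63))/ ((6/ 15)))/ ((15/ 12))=-10/ 1197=-0.01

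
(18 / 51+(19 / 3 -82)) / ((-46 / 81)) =4509 / 34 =132.62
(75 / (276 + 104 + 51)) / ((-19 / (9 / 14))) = -675 / 114646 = -0.01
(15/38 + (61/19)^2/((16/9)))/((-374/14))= -250383/1080112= -0.23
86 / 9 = 9.56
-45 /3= -15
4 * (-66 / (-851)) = 264 / 851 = 0.31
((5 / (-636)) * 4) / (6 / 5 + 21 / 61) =-1525 / 74889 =-0.02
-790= -790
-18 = -18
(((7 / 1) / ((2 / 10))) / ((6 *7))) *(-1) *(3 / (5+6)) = -0.23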